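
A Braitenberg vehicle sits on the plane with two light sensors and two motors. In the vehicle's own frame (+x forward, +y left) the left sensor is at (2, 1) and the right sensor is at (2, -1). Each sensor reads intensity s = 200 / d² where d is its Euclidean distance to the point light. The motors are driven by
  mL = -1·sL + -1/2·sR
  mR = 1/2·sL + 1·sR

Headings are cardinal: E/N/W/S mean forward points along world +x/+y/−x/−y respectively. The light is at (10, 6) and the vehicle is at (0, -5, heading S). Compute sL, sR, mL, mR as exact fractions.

4/5 20/29 -166/145 158/145

left sensor world pos  = (1, -7); dL² = 250
right sensor world pos = (-1, -7); dR² = 290
sL = 200/250 = 4/5
sR = 200/290 = 20/29
mL = -1·sL + -1/2·sR = -166/145
mR = 1/2·sL + 1·sR = 158/145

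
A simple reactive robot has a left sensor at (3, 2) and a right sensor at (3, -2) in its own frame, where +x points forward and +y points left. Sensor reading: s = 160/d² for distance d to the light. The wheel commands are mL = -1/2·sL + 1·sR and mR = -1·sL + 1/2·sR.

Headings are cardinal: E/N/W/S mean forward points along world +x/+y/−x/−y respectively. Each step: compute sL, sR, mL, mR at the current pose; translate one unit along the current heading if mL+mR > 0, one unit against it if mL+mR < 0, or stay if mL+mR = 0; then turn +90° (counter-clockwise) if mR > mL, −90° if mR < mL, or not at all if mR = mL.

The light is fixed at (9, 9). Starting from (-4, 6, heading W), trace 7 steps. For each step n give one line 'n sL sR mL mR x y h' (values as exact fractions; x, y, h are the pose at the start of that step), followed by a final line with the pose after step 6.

0 160/281 160/257 24400/72217 -18640/72217 -4 6 W
1 5/8 10/9 115/144 -5/72 -5 6 N
2 160/121 160/137 8400/16577 -12240/16577 -5 7 E
3 80/97 80/157 1480/15229 -8680/15229 -6 7 S
4 160/333 32/65 5456/21645 -5072/21645 -6 8 W
5 20/41 4/5 114/205 -18/205 -7 8 N
6 160/173 160/173 80/173 -80/173 -7 9 E
final -7 9 S

n=0: pose=(-4,6,W); sL=160/281, sR=160/257; mL=24400/72217, mR=-18640/72217; mL+mR=5760/72217 → advance +1; mR−mL=-43040/72217 → turn -1·90°
n=1: pose=(-5,6,N); sL=5/8, sR=10/9; mL=115/144, mR=-5/72; mL+mR=35/48 → advance +1; mR−mL=-125/144 → turn -1·90°
n=2: pose=(-5,7,E); sL=160/121, sR=160/137; mL=8400/16577, mR=-12240/16577; mL+mR=-3840/16577 → advance -1; mR−mL=-20640/16577 → turn -1·90°
n=3: pose=(-6,7,S); sL=80/97, sR=80/157; mL=1480/15229, mR=-8680/15229; mL+mR=-7200/15229 → advance -1; mR−mL=-10160/15229 → turn -1·90°
n=4: pose=(-6,8,W); sL=160/333, sR=32/65; mL=5456/21645, mR=-5072/21645; mL+mR=128/7215 → advance +1; mR−mL=-10528/21645 → turn -1·90°
n=5: pose=(-7,8,N); sL=20/41, sR=4/5; mL=114/205, mR=-18/205; mL+mR=96/205 → advance +1; mR−mL=-132/205 → turn -1·90°
n=6: pose=(-7,9,E); sL=160/173, sR=160/173; mL=80/173, mR=-80/173; mL+mR=0 → advance +0; mR−mL=-160/173 → turn -1·90°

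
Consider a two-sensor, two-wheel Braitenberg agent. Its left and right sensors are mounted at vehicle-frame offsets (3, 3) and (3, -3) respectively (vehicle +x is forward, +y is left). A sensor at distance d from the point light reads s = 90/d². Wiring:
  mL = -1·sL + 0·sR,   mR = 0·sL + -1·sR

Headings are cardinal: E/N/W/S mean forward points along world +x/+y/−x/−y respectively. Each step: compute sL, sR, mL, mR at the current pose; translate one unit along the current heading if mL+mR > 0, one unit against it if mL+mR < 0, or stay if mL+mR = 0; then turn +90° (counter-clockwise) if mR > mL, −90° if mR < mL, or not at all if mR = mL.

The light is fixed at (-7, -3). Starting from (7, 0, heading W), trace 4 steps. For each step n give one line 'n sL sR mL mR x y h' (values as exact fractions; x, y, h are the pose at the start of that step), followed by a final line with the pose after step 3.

n=0: pose=(7,0,W); sL=90/121, sR=90/157; mL=-90/121, mR=-90/157; mL+mR=-25020/18997 → advance -1; mR−mL=3240/18997 → turn +1·90°
n=1: pose=(8,0,S); sL=5/18, sR=5/8; mL=-5/18, mR=-5/8; mL+mR=-65/72 → advance -1; mR−mL=-25/72 → turn -1·90°
n=2: pose=(8,1,W); sL=18/29, sR=90/193; mL=-18/29, mR=-90/193; mL+mR=-6084/5597 → advance -1; mR−mL=864/5597 → turn +1·90°
n=3: pose=(9,1,S); sL=45/181, sR=9/17; mL=-45/181, mR=-9/17; mL+mR=-2394/3077 → advance -1; mR−mL=-864/3077 → turn -1·90°

0 90/121 90/157 -90/121 -90/157 7 0 W
1 5/18 5/8 -5/18 -5/8 8 0 S
2 18/29 90/193 -18/29 -90/193 8 1 W
3 45/181 9/17 -45/181 -9/17 9 1 S
final 9 2 W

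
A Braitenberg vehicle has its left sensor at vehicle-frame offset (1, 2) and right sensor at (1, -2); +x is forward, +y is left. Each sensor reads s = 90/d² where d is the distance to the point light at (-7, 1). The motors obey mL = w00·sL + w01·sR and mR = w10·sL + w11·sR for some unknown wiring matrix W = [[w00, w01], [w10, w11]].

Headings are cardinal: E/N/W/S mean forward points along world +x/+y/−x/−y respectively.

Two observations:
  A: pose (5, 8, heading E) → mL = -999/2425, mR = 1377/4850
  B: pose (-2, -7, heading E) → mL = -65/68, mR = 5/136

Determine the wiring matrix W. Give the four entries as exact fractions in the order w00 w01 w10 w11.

-1/2 -1/2 -1/2 1

obs A: pose=(5,8,E) → sL=9/25, sR=45/97, mL=-999/2425, mR=1377/4850
obs B: pose=(-2,-7,E) → sL=5/4, sR=45/68, mL=-65/68, mR=5/136
sensor matrix S = [[9/25, 45/97], [5/4, 45/68]]; det S = -2817/8245
solve [mL_A; mL_B] = S·[w00; w01] and [mR_A; mR_B] = S·[w10; w11]:
  w00 = -1/2, w01 = -1/2, w10 = -1/2, w11 = 1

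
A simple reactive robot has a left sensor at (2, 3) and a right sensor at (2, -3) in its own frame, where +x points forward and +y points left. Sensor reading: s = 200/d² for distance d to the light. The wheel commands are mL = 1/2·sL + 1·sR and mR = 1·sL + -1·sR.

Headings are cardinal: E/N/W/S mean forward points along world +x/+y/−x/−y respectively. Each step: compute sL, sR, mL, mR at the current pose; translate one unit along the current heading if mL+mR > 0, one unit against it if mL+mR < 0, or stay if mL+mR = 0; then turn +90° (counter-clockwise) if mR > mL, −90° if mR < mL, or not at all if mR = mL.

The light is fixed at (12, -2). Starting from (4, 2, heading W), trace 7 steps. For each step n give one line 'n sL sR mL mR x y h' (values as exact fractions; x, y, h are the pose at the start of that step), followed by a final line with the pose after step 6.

n=0: pose=(4,2,W); sL=200/101, sR=200/149; mL=35100/15049, mR=9600/15049; mL+mR=300/101 → advance +1; mR−mL=-25500/15049 → turn -1·90°
n=1: pose=(3,2,N); sL=10/9, sR=25/9; mL=10/3, mR=-5/3; mL+mR=5/3 → advance +1; mR−mL=-5 → turn -1·90°
n=2: pose=(3,3,E); sL=200/113, sR=200/53; mL=27900/5989, mR=-12000/5989; mL+mR=300/113 → advance +1; mR−mL=-39900/5989 → turn -1·90°
n=3: pose=(4,3,S); sL=100/17, sR=20/13; mL=990/221, mR=960/221; mL+mR=150/17 → advance +1; mR−mL=-30/221 → turn -1·90°
n=4: pose=(4,2,W); sL=200/101, sR=200/149; mL=35100/15049, mR=9600/15049; mL+mR=300/101 → advance +1; mR−mL=-25500/15049 → turn -1·90°
n=5: pose=(3,2,N); sL=10/9, sR=25/9; mL=10/3, mR=-5/3; mL+mR=5/3 → advance +1; mR−mL=-5 → turn -1·90°
n=6: pose=(3,3,E); sL=200/113, sR=200/53; mL=27900/5989, mR=-12000/5989; mL+mR=300/113 → advance +1; mR−mL=-39900/5989 → turn -1·90°

0 200/101 200/149 35100/15049 9600/15049 4 2 W
1 10/9 25/9 10/3 -5/3 3 2 N
2 200/113 200/53 27900/5989 -12000/5989 3 3 E
3 100/17 20/13 990/221 960/221 4 3 S
4 200/101 200/149 35100/15049 9600/15049 4 2 W
5 10/9 25/9 10/3 -5/3 3 2 N
6 200/113 200/53 27900/5989 -12000/5989 3 3 E
final 4 3 S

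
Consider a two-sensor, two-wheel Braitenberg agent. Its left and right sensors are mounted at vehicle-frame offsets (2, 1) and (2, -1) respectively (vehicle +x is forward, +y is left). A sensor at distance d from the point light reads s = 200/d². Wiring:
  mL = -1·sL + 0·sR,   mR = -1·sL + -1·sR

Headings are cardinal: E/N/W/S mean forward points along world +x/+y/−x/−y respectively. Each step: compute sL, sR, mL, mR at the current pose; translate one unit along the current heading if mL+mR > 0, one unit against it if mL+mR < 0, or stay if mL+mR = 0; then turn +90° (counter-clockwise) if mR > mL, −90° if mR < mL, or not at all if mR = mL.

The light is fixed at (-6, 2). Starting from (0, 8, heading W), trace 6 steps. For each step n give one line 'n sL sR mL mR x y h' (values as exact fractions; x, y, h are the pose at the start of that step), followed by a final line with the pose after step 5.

n=0: pose=(0,8,W); sL=200/41, sR=40/13; mL=-200/41, mR=-4240/533; mL+mR=-6840/533 → advance -1; mR−mL=-40/13 → turn -1·90°
n=1: pose=(1,8,N); sL=2, sR=25/16; mL=-2, mR=-57/16; mL+mR=-89/16 → advance -1; mR−mL=-25/16 → turn -1·90°
n=2: pose=(1,7,E); sL=200/117, sR=200/97; mL=-200/117, mR=-42800/11349; mL+mR=-62200/11349 → advance -1; mR−mL=-200/97 → turn -1·90°
n=3: pose=(0,7,S); sL=100/29, sR=100/17; mL=-100/29, mR=-4600/493; mL+mR=-6300/493 → advance -1; mR−mL=-100/17 → turn -1·90°
n=4: pose=(0,8,W); sL=200/41, sR=40/13; mL=-200/41, mR=-4240/533; mL+mR=-6840/533 → advance -1; mR−mL=-40/13 → turn -1·90°
n=5: pose=(1,8,N); sL=2, sR=25/16; mL=-2, mR=-57/16; mL+mR=-89/16 → advance -1; mR−mL=-25/16 → turn -1·90°

0 200/41 40/13 -200/41 -4240/533 0 8 W
1 2 25/16 -2 -57/16 1 8 N
2 200/117 200/97 -200/117 -42800/11349 1 7 E
3 100/29 100/17 -100/29 -4600/493 0 7 S
4 200/41 40/13 -200/41 -4240/533 0 8 W
5 2 25/16 -2 -57/16 1 8 N
final 1 7 E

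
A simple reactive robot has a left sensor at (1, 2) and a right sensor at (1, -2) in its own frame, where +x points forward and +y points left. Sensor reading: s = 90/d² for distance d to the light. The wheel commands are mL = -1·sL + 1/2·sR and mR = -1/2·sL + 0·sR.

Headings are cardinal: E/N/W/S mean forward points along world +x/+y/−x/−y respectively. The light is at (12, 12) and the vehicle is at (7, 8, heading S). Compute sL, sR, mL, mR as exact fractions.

45/17 45/37 -2565/1258 -45/34

left sensor world pos  = (9, 7); dL² = 34
right sensor world pos = (5, 7); dR² = 74
sL = 90/34 = 45/17
sR = 90/74 = 45/37
mL = -1·sL + 1/2·sR = -2565/1258
mR = -1/2·sL + 0·sR = -45/34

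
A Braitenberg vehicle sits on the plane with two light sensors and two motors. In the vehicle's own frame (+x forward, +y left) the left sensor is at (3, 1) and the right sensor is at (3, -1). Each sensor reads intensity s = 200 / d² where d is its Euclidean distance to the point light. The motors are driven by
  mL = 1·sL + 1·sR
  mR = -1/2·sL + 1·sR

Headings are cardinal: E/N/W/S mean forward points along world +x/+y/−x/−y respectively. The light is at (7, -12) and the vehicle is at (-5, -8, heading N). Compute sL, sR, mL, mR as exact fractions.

left sensor world pos  = (-6, -5); dL² = 218
right sensor world pos = (-4, -5); dR² = 170
sL = 200/218 = 100/109
sR = 200/170 = 20/17
mL = 1·sL + 1·sR = 3880/1853
mR = -1/2·sL + 1·sR = 1330/1853

100/109 20/17 3880/1853 1330/1853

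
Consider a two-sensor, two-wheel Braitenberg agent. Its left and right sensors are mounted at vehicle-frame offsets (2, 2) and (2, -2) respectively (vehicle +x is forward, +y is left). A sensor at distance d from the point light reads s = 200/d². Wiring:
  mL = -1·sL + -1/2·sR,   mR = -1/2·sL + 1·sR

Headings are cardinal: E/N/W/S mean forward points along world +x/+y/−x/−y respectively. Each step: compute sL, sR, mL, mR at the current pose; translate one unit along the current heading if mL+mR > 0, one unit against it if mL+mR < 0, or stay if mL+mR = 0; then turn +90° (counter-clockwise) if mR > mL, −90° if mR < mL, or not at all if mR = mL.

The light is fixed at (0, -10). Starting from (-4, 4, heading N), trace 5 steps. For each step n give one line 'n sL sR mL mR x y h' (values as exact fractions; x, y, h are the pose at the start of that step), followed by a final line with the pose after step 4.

0 50/73 10/13 -1015/949 405/949 -4 4 N
1 200/157 200/261 -67900/40977 5300/40977 -4 3 W
2 100/61 100/73 -10350/4453 2450/4453 -3 3 S
3 200/257 40/29 -10940/7453 7380/7453 -3 4 E
4 50/73 10/13 -1015/949 405/949 -4 4 N
final -4 3 W

n=0: pose=(-4,4,N); sL=50/73, sR=10/13; mL=-1015/949, mR=405/949; mL+mR=-610/949 → advance -1; mR−mL=1420/949 → turn +1·90°
n=1: pose=(-4,3,W); sL=200/157, sR=200/261; mL=-67900/40977, mR=5300/40977; mL+mR=-62600/40977 → advance -1; mR−mL=24400/13659 → turn +1·90°
n=2: pose=(-3,3,S); sL=100/61, sR=100/73; mL=-10350/4453, mR=2450/4453; mL+mR=-7900/4453 → advance -1; mR−mL=12800/4453 → turn +1·90°
n=3: pose=(-3,4,E); sL=200/257, sR=40/29; mL=-10940/7453, mR=7380/7453; mL+mR=-3560/7453 → advance -1; mR−mL=18320/7453 → turn +1·90°
n=4: pose=(-4,4,N); sL=50/73, sR=10/13; mL=-1015/949, mR=405/949; mL+mR=-610/949 → advance -1; mR−mL=1420/949 → turn +1·90°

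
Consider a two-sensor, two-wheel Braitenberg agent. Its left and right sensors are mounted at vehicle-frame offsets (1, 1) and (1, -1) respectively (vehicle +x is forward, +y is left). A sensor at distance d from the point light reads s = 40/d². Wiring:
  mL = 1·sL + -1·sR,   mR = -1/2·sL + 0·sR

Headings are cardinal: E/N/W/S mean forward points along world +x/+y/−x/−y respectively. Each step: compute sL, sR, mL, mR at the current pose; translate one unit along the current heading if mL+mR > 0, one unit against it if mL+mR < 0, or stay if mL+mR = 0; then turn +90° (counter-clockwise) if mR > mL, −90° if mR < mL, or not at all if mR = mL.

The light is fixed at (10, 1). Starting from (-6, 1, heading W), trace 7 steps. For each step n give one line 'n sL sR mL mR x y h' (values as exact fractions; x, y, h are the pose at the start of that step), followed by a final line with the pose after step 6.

0 4/29 4/29 0 -2/29 -6 1 W
1 40/257 40/197 -2400/50629 -20/257 -5 1 N
2 10/49 1/5 1/245 -5/49 -5 0 E
3 40/229 40/293 2560/67097 -20/229 -6 0 S
4 4/29 4/29 0 -2/29 -6 1 W
5 40/257 40/197 -2400/50629 -20/257 -5 1 N
6 10/49 1/5 1/245 -5/49 -5 0 E
final -6 0 S

n=0: pose=(-6,1,W); sL=4/29, sR=4/29; mL=0, mR=-2/29; mL+mR=-2/29 → advance -1; mR−mL=-2/29 → turn -1·90°
n=1: pose=(-5,1,N); sL=40/257, sR=40/197; mL=-2400/50629, mR=-20/257; mL+mR=-6340/50629 → advance -1; mR−mL=-1540/50629 → turn -1·90°
n=2: pose=(-5,0,E); sL=10/49, sR=1/5; mL=1/245, mR=-5/49; mL+mR=-24/245 → advance -1; mR−mL=-26/245 → turn -1·90°
n=3: pose=(-6,0,S); sL=40/229, sR=40/293; mL=2560/67097, mR=-20/229; mL+mR=-3300/67097 → advance -1; mR−mL=-8420/67097 → turn -1·90°
n=4: pose=(-6,1,W); sL=4/29, sR=4/29; mL=0, mR=-2/29; mL+mR=-2/29 → advance -1; mR−mL=-2/29 → turn -1·90°
n=5: pose=(-5,1,N); sL=40/257, sR=40/197; mL=-2400/50629, mR=-20/257; mL+mR=-6340/50629 → advance -1; mR−mL=-1540/50629 → turn -1·90°
n=6: pose=(-5,0,E); sL=10/49, sR=1/5; mL=1/245, mR=-5/49; mL+mR=-24/245 → advance -1; mR−mL=-26/245 → turn -1·90°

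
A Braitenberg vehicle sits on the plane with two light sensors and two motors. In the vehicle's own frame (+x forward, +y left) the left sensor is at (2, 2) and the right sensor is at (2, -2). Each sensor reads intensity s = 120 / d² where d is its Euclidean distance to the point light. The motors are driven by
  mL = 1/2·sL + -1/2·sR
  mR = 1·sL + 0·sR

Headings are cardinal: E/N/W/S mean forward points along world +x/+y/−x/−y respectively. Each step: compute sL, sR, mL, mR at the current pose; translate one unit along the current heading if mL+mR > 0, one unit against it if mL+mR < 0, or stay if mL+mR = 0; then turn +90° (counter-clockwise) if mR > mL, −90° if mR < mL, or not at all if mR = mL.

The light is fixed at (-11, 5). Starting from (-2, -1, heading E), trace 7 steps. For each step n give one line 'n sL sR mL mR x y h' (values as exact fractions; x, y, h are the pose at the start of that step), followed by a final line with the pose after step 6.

n=0: pose=(-2,-1,E); sL=120/137, sR=24/37; mL=576/5069, mR=120/137; mL+mR=5016/5069 → advance +1; mR−mL=3864/5069 → turn +1·90°
n=1: pose=(-1,-1,N); sL=3/2, sR=3/4; mL=3/8, mR=3/2; mL+mR=15/8 → advance +1; mR−mL=9/8 → turn +1·90°
n=2: pose=(-1,0,W); sL=120/113, sR=120/73; mL=-2400/8249, mR=120/113; mL+mR=6360/8249 → advance +1; mR−mL=11160/8249 → turn +1·90°
n=3: pose=(-2,0,S); sL=12/17, sR=60/49; mL=-216/833, mR=12/17; mL+mR=372/833 → advance +1; mR−mL=804/833 → turn +1·90°
n=4: pose=(-2,-1,E); sL=120/137, sR=24/37; mL=576/5069, mR=120/137; mL+mR=5016/5069 → advance +1; mR−mL=3864/5069 → turn +1·90°
n=5: pose=(-1,-1,N); sL=3/2, sR=3/4; mL=3/8, mR=3/2; mL+mR=15/8 → advance +1; mR−mL=9/8 → turn +1·90°
n=6: pose=(-1,0,W); sL=120/113, sR=120/73; mL=-2400/8249, mR=120/113; mL+mR=6360/8249 → advance +1; mR−mL=11160/8249 → turn +1·90°

0 120/137 24/37 576/5069 120/137 -2 -1 E
1 3/2 3/4 3/8 3/2 -1 -1 N
2 120/113 120/73 -2400/8249 120/113 -1 0 W
3 12/17 60/49 -216/833 12/17 -2 0 S
4 120/137 24/37 576/5069 120/137 -2 -1 E
5 3/2 3/4 3/8 3/2 -1 -1 N
6 120/113 120/73 -2400/8249 120/113 -1 0 W
final -2 0 S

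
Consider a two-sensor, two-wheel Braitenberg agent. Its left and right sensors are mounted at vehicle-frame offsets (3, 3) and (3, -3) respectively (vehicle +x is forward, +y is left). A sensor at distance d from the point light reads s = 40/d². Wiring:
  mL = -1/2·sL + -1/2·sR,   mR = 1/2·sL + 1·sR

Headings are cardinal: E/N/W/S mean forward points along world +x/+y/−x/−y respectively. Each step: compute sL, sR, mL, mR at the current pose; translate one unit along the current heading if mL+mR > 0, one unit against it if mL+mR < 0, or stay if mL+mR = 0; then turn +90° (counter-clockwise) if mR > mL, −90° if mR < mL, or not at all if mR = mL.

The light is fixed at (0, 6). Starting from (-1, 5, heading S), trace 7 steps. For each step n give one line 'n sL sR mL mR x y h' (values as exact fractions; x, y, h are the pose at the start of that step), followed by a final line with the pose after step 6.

n=0: pose=(-1,5,S); sL=2, sR=5/4; mL=-13/8, mR=9/4; mL+mR=5/8 → advance +1; mR−mL=31/8 → turn +1·90°
n=1: pose=(-1,4,E); sL=8, sR=40/29; mL=-136/29, mR=156/29; mL+mR=20/29 → advance +1; mR−mL=292/29 → turn +1·90°
n=2: pose=(0,4,N); sL=4, sR=4; mL=-4, mR=6; mL+mR=2 → advance +1; mR−mL=10 → turn +1·90°
n=3: pose=(0,5,W); sL=8/5, sR=40/13; mL=-152/65, mR=252/65; mL+mR=20/13 → advance +1; mR−mL=404/65 → turn +1·90°
n=4: pose=(-1,5,S); sL=2, sR=5/4; mL=-13/8, mR=9/4; mL+mR=5/8 → advance +1; mR−mL=31/8 → turn +1·90°
n=5: pose=(-1,4,E); sL=8, sR=40/29; mL=-136/29, mR=156/29; mL+mR=20/29 → advance +1; mR−mL=292/29 → turn +1·90°
n=6: pose=(0,4,N); sL=4, sR=4; mL=-4, mR=6; mL+mR=2 → advance +1; mR−mL=10 → turn +1·90°

0 2 5/4 -13/8 9/4 -1 5 S
1 8 40/29 -136/29 156/29 -1 4 E
2 4 4 -4 6 0 4 N
3 8/5 40/13 -152/65 252/65 0 5 W
4 2 5/4 -13/8 9/4 -1 5 S
5 8 40/29 -136/29 156/29 -1 4 E
6 4 4 -4 6 0 4 N
final 0 5 W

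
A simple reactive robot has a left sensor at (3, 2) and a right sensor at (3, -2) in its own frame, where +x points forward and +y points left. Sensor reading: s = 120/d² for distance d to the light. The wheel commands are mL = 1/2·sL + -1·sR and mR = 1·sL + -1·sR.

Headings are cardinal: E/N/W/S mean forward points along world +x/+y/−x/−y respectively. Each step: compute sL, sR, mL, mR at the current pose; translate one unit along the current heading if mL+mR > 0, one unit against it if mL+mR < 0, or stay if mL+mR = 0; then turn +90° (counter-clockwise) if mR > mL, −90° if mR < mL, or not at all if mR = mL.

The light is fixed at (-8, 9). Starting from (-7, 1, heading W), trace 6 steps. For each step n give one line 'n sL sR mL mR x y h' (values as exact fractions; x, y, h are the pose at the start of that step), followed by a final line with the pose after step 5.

0 15/13 3 -63/26 -24/13 -7 1 W
1 120/137 120/121 -9180/16577 -1920/16577 -6 1 S
2 12/5 60/53 18/265 336/265 -6 2 E
3 120/17 120/41 420/697 2880/697 -5 2 N
4 15/8 15/2 -105/16 -45/8 -5 3 W
5 40/39 24/17 -596/663 -256/663 -4 3 S
final -4 4 E

n=0: pose=(-7,1,W); sL=15/13, sR=3; mL=-63/26, mR=-24/13; mL+mR=-111/26 → advance -1; mR−mL=15/26 → turn +1·90°
n=1: pose=(-6,1,S); sL=120/137, sR=120/121; mL=-9180/16577, mR=-1920/16577; mL+mR=-11100/16577 → advance -1; mR−mL=60/137 → turn +1·90°
n=2: pose=(-6,2,E); sL=12/5, sR=60/53; mL=18/265, mR=336/265; mL+mR=354/265 → advance +1; mR−mL=6/5 → turn +1·90°
n=3: pose=(-5,2,N); sL=120/17, sR=120/41; mL=420/697, mR=2880/697; mL+mR=3300/697 → advance +1; mR−mL=60/17 → turn +1·90°
n=4: pose=(-5,3,W); sL=15/8, sR=15/2; mL=-105/16, mR=-45/8; mL+mR=-195/16 → advance -1; mR−mL=15/16 → turn +1·90°
n=5: pose=(-4,3,S); sL=40/39, sR=24/17; mL=-596/663, mR=-256/663; mL+mR=-284/221 → advance -1; mR−mL=20/39 → turn +1·90°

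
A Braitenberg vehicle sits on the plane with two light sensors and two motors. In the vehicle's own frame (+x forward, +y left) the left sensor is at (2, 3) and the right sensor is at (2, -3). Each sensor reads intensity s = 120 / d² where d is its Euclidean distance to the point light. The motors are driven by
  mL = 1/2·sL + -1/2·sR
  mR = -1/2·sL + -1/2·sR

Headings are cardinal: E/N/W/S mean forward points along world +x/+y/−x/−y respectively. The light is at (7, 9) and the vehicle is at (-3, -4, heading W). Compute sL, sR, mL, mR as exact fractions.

3/10 30/61 -117/1220 -483/1220

left sensor world pos  = (-5, -7); dL² = 400
right sensor world pos = (-5, -1); dR² = 244
sL = 120/400 = 3/10
sR = 120/244 = 30/61
mL = 1/2·sL + -1/2·sR = -117/1220
mR = -1/2·sL + -1/2·sR = -483/1220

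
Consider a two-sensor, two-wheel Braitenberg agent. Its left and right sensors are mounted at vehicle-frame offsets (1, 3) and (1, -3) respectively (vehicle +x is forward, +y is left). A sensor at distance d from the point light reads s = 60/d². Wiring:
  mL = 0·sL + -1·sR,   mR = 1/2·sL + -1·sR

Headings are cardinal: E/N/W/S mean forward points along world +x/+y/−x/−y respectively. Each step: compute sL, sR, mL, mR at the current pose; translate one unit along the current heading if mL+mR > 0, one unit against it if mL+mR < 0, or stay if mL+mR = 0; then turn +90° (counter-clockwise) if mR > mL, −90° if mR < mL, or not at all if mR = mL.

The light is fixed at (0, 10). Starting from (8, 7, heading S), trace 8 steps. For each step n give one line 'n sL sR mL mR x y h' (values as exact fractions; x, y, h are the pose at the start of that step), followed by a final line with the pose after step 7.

n=0: pose=(8,7,S); sL=60/137, sR=60/41; mL=-60/41, mR=-6990/5617; mL+mR=-15210/5617 → advance -1; mR−mL=30/137 → turn +1·90°
n=1: pose=(8,8,E); sL=30/41, sR=30/53; mL=-30/53, mR=-435/2173; mL+mR=-1665/2173 → advance -1; mR−mL=15/41 → turn +1·90°
n=2: pose=(7,8,N); sL=60/17, sR=60/101; mL=-60/101, mR=2010/1717; mL+mR=990/1717 → advance +1; mR−mL=30/17 → turn +1·90°
n=3: pose=(7,9,W); sL=15/13, sR=3/2; mL=-3/2, mR=-12/13; mL+mR=-63/26 → advance -1; mR−mL=15/26 → turn +1·90°
n=4: pose=(8,9,S); sL=12/25, sR=60/29; mL=-60/29, mR=-1326/725; mL+mR=-2826/725 → advance -1; mR−mL=6/25 → turn +1·90°
n=5: pose=(8,10,E); sL=2/3, sR=2/3; mL=-2/3, mR=-1/3; mL+mR=-1 → advance -1; mR−mL=1/3 → turn +1·90°
n=6: pose=(7,10,N); sL=60/17, sR=60/101; mL=-60/101, mR=2010/1717; mL+mR=990/1717 → advance +1; mR−mL=30/17 → turn +1·90°
n=7: pose=(7,11,W); sL=3/2, sR=15/13; mL=-15/13, mR=-21/52; mL+mR=-81/52 → advance -1; mR−mL=3/4 → turn +1·90°

0 60/137 60/41 -60/41 -6990/5617 8 7 S
1 30/41 30/53 -30/53 -435/2173 8 8 E
2 60/17 60/101 -60/101 2010/1717 7 8 N
3 15/13 3/2 -3/2 -12/13 7 9 W
4 12/25 60/29 -60/29 -1326/725 8 9 S
5 2/3 2/3 -2/3 -1/3 8 10 E
6 60/17 60/101 -60/101 2010/1717 7 10 N
7 3/2 15/13 -15/13 -21/52 7 11 W
final 8 11 S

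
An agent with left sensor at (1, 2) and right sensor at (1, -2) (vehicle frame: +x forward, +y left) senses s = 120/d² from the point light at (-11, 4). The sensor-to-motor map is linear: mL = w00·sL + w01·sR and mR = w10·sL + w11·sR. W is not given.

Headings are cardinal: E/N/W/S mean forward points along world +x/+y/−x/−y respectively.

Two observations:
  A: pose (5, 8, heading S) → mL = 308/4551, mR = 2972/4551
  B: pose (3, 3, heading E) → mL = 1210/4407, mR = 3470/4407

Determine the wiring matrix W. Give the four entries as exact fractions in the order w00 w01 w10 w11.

obs A: pose=(5,8,S) → sL=40/111, sR=24/41, mL=308/4551, mR=2972/4551
obs B: pose=(3,3,E) → sL=60/113, sR=20/39, mL=1210/4407, mR=3470/4407
sensor matrix S = [[40/111, 24/41], [60/113, 20/39]]; det S = -2527360/20056257
solve [mL_A; mL_B] = S·[w00; w01] and [mR_A; mR_B] = S·[w10; w11]:
  w00 = 1, w01 = -1/2, w10 = 1, w11 = 1/2

1 -1/2 1 1/2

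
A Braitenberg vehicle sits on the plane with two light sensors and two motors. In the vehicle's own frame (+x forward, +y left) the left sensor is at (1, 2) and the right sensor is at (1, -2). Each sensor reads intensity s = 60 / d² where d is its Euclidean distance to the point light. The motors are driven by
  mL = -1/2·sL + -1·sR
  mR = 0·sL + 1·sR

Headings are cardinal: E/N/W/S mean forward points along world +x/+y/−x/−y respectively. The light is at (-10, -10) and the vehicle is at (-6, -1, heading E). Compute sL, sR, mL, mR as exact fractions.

30/73 30/37 -2745/2701 30/37

left sensor world pos  = (-5, 1); dL² = 146
right sensor world pos = (-5, -3); dR² = 74
sL = 60/146 = 30/73
sR = 60/74 = 30/37
mL = -1/2·sL + -1·sR = -2745/2701
mR = 0·sL + 1·sR = 30/37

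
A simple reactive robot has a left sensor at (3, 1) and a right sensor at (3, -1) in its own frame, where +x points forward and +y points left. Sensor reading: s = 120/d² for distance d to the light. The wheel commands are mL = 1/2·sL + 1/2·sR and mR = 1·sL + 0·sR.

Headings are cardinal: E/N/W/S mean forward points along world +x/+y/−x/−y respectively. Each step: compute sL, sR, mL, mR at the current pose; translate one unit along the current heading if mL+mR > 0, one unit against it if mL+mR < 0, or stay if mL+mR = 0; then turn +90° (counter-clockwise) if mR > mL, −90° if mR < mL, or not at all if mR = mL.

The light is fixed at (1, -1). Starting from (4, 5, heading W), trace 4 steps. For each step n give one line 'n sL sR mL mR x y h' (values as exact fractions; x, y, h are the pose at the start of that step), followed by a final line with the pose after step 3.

n=0: pose=(4,5,W); sL=24/5, sR=120/49; mL=888/245, mR=24/5; mL+mR=2064/245 → advance +1; mR−mL=288/245 → turn +1·90°
n=1: pose=(3,5,S); sL=20/3, sR=12; mL=28/3, mR=20/3; mL+mR=16 → advance +1; mR−mL=-8/3 → turn -1·90°
n=2: pose=(3,4,W); sL=120/17, sR=120/37; mL=3240/629, mR=120/17; mL+mR=7680/629 → advance +1; mR−mL=1200/629 → turn +1·90°
n=3: pose=(2,4,S); sL=15, sR=30; mL=45/2, mR=15; mL+mR=75/2 → advance +1; mR−mL=-15/2 → turn -1·90°

0 24/5 120/49 888/245 24/5 4 5 W
1 20/3 12 28/3 20/3 3 5 S
2 120/17 120/37 3240/629 120/17 3 4 W
3 15 30 45/2 15 2 4 S
final 2 3 W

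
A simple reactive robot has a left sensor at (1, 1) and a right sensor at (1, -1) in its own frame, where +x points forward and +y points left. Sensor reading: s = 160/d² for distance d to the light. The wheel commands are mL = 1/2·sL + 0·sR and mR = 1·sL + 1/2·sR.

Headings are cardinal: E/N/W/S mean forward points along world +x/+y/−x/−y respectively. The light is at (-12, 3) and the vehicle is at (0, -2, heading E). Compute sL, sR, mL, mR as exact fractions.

left sensor world pos  = (1, -1); dL² = 185
right sensor world pos = (1, -3); dR² = 205
sL = 160/185 = 32/37
sR = 160/205 = 32/41
mL = 1/2·sL + 0·sR = 16/37
mR = 1·sL + 1/2·sR = 1904/1517

32/37 32/41 16/37 1904/1517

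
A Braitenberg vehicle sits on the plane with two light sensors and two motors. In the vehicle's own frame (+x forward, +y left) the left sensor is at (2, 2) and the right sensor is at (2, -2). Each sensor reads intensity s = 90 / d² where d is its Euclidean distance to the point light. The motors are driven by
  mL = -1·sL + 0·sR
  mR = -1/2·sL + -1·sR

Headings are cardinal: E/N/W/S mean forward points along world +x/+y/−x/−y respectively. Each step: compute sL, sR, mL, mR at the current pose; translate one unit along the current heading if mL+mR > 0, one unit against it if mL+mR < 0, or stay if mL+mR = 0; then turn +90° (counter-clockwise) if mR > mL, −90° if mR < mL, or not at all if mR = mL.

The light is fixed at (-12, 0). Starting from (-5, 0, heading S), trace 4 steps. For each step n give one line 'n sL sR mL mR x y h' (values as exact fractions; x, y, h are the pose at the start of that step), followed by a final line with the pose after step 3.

n=0: pose=(-5,0,S); sL=18/17, sR=90/29; mL=-18/17, mR=-1791/493; mL+mR=-2313/493 → advance -1; mR−mL=-1269/493 → turn -1·90°
n=1: pose=(-5,1,W); sL=45/13, sR=45/17; mL=-45/13, mR=-1935/442; mL+mR=-3465/442 → advance -1; mR−mL=-405/442 → turn -1·90°
n=2: pose=(-4,1,N); sL=2, sR=90/109; mL=-2, mR=-199/109; mL+mR=-417/109 → advance -1; mR−mL=19/109 → turn +1·90°
n=3: pose=(-4,0,W); sL=9/4, sR=9/4; mL=-9/4, mR=-27/8; mL+mR=-45/8 → advance -1; mR−mL=-9/8 → turn -1·90°

0 18/17 90/29 -18/17 -1791/493 -5 0 S
1 45/13 45/17 -45/13 -1935/442 -5 1 W
2 2 90/109 -2 -199/109 -4 1 N
3 9/4 9/4 -9/4 -27/8 -4 0 W
final -3 0 N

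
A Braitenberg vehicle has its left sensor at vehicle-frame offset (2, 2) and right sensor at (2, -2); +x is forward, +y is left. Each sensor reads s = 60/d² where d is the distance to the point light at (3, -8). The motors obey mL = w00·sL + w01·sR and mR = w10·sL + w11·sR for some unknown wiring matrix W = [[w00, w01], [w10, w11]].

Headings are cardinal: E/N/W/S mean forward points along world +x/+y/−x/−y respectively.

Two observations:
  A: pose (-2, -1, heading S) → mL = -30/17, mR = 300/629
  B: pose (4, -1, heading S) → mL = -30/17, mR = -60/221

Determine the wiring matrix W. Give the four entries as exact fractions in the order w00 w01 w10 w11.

-1 0 1/2 -1/2

obs A: pose=(-2,-1,S) → sL=30/17, sR=30/37, mL=-30/17, mR=300/629
obs B: pose=(4,-1,S) → sL=30/17, sR=30/13, mL=-30/17, mR=-60/221
sensor matrix S = [[30/17, 30/37], [30/17, 30/13]]; det S = 21600/8177
solve [mL_A; mL_B] = S·[w00; w01] and [mR_A; mR_B] = S·[w10; w11]:
  w00 = -1, w01 = 0, w10 = 1/2, w11 = -1/2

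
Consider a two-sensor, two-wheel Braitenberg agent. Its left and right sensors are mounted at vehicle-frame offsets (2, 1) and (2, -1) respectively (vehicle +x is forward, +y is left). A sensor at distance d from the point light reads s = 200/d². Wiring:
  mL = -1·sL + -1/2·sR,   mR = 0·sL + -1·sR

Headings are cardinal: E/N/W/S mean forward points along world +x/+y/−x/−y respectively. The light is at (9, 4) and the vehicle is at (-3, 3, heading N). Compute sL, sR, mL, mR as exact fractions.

20/17 100/61 -2070/1037 -100/61

left sensor world pos  = (-4, 5); dL² = 170
right sensor world pos = (-2, 5); dR² = 122
sL = 200/170 = 20/17
sR = 200/122 = 100/61
mL = -1·sL + -1/2·sR = -2070/1037
mR = 0·sL + -1·sR = -100/61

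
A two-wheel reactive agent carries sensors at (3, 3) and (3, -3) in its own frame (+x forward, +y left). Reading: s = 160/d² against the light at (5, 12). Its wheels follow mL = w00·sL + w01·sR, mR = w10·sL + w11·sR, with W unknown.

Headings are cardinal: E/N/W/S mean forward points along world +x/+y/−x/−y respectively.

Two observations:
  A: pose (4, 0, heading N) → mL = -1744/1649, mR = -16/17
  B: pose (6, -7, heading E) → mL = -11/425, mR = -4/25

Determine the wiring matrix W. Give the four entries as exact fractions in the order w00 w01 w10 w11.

1/2 -1 0 -1/2

obs A: pose=(4,0,N) → sL=160/97, sR=32/17, mL=-1744/1649, mR=-16/17
obs B: pose=(6,-7,E) → sL=10/17, sR=8/25, mL=-11/425, mR=-4/25
sensor matrix S = [[160/97, 32/17], [10/17, 8/25]]; det S = -81216/140165
solve [mL_A; mL_B] = S·[w00; w01] and [mR_A; mR_B] = S·[w10; w11]:
  w00 = 1/2, w01 = -1, w10 = 0, w11 = -1/2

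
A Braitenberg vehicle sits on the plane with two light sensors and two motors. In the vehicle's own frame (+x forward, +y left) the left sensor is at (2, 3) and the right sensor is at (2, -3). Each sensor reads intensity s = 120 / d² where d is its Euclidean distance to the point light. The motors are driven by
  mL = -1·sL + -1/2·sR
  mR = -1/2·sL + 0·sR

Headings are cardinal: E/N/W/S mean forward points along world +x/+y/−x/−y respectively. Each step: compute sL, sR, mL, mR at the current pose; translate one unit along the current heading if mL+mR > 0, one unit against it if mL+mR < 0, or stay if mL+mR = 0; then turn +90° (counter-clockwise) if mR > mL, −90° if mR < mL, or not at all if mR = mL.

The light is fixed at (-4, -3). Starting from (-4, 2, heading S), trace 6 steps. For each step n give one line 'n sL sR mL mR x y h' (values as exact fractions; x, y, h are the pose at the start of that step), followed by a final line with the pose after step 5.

0 20/3 20/3 -10 -10/3 -4 2 S
1 24/17 120/13 -1332/221 -12/17 -4 3 E
2 3/2 30/17 -81/34 -3/4 -5 3 N
3 120/13 120/73 -9540/949 -60/13 -5 2 W
4 20/3 20/3 -10 -10/3 -4 2 S
5 24/17 120/13 -1332/221 -12/17 -4 3 E
final -5 3 N

n=0: pose=(-4,2,S); sL=20/3, sR=20/3; mL=-10, mR=-10/3; mL+mR=-40/3 → advance -1; mR−mL=20/3 → turn +1·90°
n=1: pose=(-4,3,E); sL=24/17, sR=120/13; mL=-1332/221, mR=-12/17; mL+mR=-1488/221 → advance -1; mR−mL=1176/221 → turn +1·90°
n=2: pose=(-5,3,N); sL=3/2, sR=30/17; mL=-81/34, mR=-3/4; mL+mR=-213/68 → advance -1; mR−mL=111/68 → turn +1·90°
n=3: pose=(-5,2,W); sL=120/13, sR=120/73; mL=-9540/949, mR=-60/13; mL+mR=-13920/949 → advance -1; mR−mL=5160/949 → turn +1·90°
n=4: pose=(-4,2,S); sL=20/3, sR=20/3; mL=-10, mR=-10/3; mL+mR=-40/3 → advance -1; mR−mL=20/3 → turn +1·90°
n=5: pose=(-4,3,E); sL=24/17, sR=120/13; mL=-1332/221, mR=-12/17; mL+mR=-1488/221 → advance -1; mR−mL=1176/221 → turn +1·90°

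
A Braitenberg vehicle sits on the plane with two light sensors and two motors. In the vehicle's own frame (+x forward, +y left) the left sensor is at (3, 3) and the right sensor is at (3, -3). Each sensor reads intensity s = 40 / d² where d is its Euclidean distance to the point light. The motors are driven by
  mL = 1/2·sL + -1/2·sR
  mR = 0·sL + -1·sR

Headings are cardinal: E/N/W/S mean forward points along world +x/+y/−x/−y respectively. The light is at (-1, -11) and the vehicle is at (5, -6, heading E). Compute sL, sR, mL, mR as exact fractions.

left sensor world pos  = (8, -3); dL² = 145
right sensor world pos = (8, -9); dR² = 85
sL = 40/145 = 8/29
sR = 40/85 = 8/17
mL = 1/2·sL + -1/2·sR = -48/493
mR = 0·sL + -1·sR = -8/17

8/29 8/17 -48/493 -8/17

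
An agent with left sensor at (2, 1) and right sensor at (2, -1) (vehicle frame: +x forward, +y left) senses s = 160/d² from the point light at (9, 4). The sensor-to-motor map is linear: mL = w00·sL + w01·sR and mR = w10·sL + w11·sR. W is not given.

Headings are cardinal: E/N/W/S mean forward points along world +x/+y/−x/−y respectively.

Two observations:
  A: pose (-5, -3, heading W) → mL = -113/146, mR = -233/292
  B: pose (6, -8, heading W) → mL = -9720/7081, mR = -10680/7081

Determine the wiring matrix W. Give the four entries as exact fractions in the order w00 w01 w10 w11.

obs A: pose=(-5,-3,W) → sL=1/2, sR=40/73, mL=-113/146, mR=-233/292
obs B: pose=(6,-8,W) → sL=80/97, sR=80/73, mL=-9720/7081, mR=-10680/7081
sensor matrix S = [[1/2, 40/73], [80/97, 80/73]]; det S = 680/7081
solve [mL_A; mL_B] = S·[w00; w01] and [mR_A; mR_B] = S·[w10; w11]:
  w00 = -1, w01 = -1/2, w10 = -1/2, w11 = -1

-1 -1/2 -1/2 -1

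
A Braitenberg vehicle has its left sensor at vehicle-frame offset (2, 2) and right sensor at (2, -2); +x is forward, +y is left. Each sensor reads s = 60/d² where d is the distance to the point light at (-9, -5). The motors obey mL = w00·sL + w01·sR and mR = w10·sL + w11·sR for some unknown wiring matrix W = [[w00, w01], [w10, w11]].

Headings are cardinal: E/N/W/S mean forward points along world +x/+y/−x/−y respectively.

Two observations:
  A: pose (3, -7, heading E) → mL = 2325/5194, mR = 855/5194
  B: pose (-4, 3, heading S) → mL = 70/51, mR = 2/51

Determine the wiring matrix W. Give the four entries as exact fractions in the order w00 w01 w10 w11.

1 1/2 1 -1/2

obs A: pose=(3,-7,E) → sL=15/49, sR=15/53, mL=2325/5194, mR=855/5194
obs B: pose=(-4,3,S) → sL=12/17, sR=4/3, mL=70/51, mR=2/51
sensor matrix S = [[15/49, 15/53], [12/17, 4/3]]; det S = 9200/44149
solve [mL_A; mL_B] = S·[w00; w01] and [mR_A; mR_B] = S·[w10; w11]:
  w00 = 1, w01 = 1/2, w10 = 1, w11 = -1/2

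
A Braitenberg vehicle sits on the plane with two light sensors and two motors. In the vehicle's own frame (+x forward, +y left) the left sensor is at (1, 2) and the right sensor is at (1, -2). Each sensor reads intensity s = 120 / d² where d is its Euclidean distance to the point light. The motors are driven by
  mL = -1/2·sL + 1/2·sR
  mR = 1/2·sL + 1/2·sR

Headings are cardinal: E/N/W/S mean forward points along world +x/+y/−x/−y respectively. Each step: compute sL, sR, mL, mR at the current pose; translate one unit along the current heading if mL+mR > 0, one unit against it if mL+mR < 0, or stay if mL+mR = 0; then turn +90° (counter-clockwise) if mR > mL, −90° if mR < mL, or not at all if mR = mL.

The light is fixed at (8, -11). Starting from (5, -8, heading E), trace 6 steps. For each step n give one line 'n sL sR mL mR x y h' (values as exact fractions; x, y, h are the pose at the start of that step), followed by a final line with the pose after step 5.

0 120/29 24 288/29 408/29 5 -8 E
1 15/4 15/2 15/8 45/8 6 -8 N
2 120/13 8/3 -128/39 232/39 6 -7 W
3 12 60/17 -72/17 132/17 5 -7 S
4 120/29 24 288/29 408/29 5 -8 E
5 15/4 15/2 15/8 45/8 6 -8 N
final 6 -7 W

n=0: pose=(5,-8,E); sL=120/29, sR=24; mL=288/29, mR=408/29; mL+mR=24 → advance +1; mR−mL=120/29 → turn +1·90°
n=1: pose=(6,-8,N); sL=15/4, sR=15/2; mL=15/8, mR=45/8; mL+mR=15/2 → advance +1; mR−mL=15/4 → turn +1·90°
n=2: pose=(6,-7,W); sL=120/13, sR=8/3; mL=-128/39, mR=232/39; mL+mR=8/3 → advance +1; mR−mL=120/13 → turn +1·90°
n=3: pose=(5,-7,S); sL=12, sR=60/17; mL=-72/17, mR=132/17; mL+mR=60/17 → advance +1; mR−mL=12 → turn +1·90°
n=4: pose=(5,-8,E); sL=120/29, sR=24; mL=288/29, mR=408/29; mL+mR=24 → advance +1; mR−mL=120/29 → turn +1·90°
n=5: pose=(6,-8,N); sL=15/4, sR=15/2; mL=15/8, mR=45/8; mL+mR=15/2 → advance +1; mR−mL=15/4 → turn +1·90°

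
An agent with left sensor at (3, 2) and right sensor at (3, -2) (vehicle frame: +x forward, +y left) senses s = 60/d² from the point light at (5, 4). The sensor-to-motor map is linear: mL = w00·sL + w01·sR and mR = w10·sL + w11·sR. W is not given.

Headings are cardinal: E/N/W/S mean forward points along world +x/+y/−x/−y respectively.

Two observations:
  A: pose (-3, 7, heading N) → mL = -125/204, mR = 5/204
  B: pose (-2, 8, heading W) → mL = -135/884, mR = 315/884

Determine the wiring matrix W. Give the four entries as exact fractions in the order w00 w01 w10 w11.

obs A: pose=(-3,7,N) → sL=15/34, sR=5/6, mL=-125/204, mR=5/204
obs B: pose=(-2,8,W) → sL=15/26, sR=15/34, mL=-135/884, mR=315/884
sensor matrix S = [[15/34, 5/6], [15/26, 15/34]]; det S = -1075/3757
solve [mL_A; mL_B] = S·[w00; w01] and [mR_A; mR_B] = S·[w10; w11]:
  w00 = 1/2, w01 = -1, w10 = 1, w11 = -1/2

1/2 -1 1 -1/2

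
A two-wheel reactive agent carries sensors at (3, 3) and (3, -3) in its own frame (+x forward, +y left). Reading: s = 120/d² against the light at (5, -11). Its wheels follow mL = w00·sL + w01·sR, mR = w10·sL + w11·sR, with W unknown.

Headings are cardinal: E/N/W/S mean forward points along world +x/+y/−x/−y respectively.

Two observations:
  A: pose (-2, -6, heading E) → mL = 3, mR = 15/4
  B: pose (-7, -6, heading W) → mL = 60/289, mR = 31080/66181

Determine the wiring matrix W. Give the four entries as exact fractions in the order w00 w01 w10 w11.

0 1/2 1/2 1/2

obs A: pose=(-2,-6,E) → sL=3/2, sR=6, mL=3, mR=15/4
obs B: pose=(-7,-6,W) → sL=120/229, sR=120/289, mL=60/289, mR=31080/66181
sensor matrix S = [[3/2, 6], [120/229, 120/289]]; det S = -166860/66181
solve [mL_A; mL_B] = S·[w00; w01] and [mR_A; mR_B] = S·[w10; w11]:
  w00 = 0, w01 = 1/2, w10 = 1/2, w11 = 1/2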